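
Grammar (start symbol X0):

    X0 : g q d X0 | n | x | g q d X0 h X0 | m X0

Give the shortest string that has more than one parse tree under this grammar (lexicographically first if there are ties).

length 1: no string has ≥2 trees
length 2: no string has ≥2 trees
length 3: no string has ≥2 trees
length 4: no string has ≥2 trees
length 5: no string has ≥2 trees
length 6: no string has ≥2 trees
length 7: no string has ≥2 trees
length 8: no string has ≥2 trees
length 9: g q d g q d n h n has 2 parse trees

Two derivations of g q d g q d n h n:
  X0 ⇒ g q d X0 ⇒ g q d g q d X0 h X0 ⇒ g q d g q d n h X0 ⇒ g q d g q d n h n
  X0 ⇒ g q d X0 h X0 ⇒ g q d g q d X0 h X0 ⇒ g q d g q d n h X0 ⇒ g q d g q d n h n

g q d g q d n h n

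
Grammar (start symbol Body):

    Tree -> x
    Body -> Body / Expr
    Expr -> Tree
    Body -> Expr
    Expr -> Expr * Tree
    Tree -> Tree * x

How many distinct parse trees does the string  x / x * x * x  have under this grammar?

4

Parse trees for x / x * x * x:
  [Body [Body [Expr [Tree x]]] / [Expr [Tree [Tree [Tree x] * x] * x]]]
  [Body [Body [Expr [Tree x]]] / [Expr [Expr [Tree x]] * [Tree [Tree x] * x]]]
  [Body [Body [Expr [Tree x]]] / [Expr [Expr [Tree [Tree x] * x]] * [Tree x]]]
  [Body [Body [Expr [Tree x]]] / [Expr [Expr [Expr [Tree x]] * [Tree x]] * [Tree x]]]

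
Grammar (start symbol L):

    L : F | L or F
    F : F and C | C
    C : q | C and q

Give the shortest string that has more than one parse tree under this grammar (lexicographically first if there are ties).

length 1: no string has ≥2 trees
length 3: q and q has 2 parse trees

Two derivations of q and q:
  L ⇒ F ⇒ F and C ⇒ C and C ⇒ q and C ⇒ q and q
  L ⇒ F ⇒ C ⇒ C and q ⇒ q and q

q and q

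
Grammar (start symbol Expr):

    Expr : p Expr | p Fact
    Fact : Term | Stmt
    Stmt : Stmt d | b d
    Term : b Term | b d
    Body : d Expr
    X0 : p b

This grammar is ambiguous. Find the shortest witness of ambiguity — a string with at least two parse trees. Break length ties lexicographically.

length 3: p b d has 2 parse trees

Two derivations of p b d:
  Expr ⇒ p Fact ⇒ p Term ⇒ p b d
  Expr ⇒ p Fact ⇒ p Stmt ⇒ p b d

p b d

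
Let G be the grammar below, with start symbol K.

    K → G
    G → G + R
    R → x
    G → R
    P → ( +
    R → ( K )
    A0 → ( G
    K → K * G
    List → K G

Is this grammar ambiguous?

(List, A0, P are unreachable from K, so their rules don't affect L(K).) K → K * G | G  ;  G → G + R | R  — a left-associative chain with R at the bottom. Each string factors uniquely by precedence.

Unambiguous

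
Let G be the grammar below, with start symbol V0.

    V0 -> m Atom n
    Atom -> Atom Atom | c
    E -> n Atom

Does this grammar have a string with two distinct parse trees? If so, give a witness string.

Witness: m c c c n

Derivation 1: V0 ⇒ m Atom n ⇒ m Atom Atom n ⇒ m Atom Atom Atom n ⇒ m c Atom Atom n ⇒ m c c Atom n ⇒ m c c c n
Derivation 2: V0 ⇒ m Atom n ⇒ m Atom Atom n ⇒ m c Atom n ⇒ m c Atom Atom n ⇒ m c c Atom n ⇒ m c c c n

Two distinct leftmost derivations for the same string.

Ambiguous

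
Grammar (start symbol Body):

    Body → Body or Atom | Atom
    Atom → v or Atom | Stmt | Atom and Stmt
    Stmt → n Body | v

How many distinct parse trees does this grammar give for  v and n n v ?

Parse trees for v and n n v:
  [Body [Atom [Atom [Stmt v]] and [Stmt n [Body [Atom [Stmt n [Body [Atom [Stmt v]]]]]]]]]

1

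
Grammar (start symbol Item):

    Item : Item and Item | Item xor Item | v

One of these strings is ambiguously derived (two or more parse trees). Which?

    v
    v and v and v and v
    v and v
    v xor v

v: 1 tree
v and v and v and v: 5 trees
v and v: 1 tree
v xor v: 1 tree

v and v and v and v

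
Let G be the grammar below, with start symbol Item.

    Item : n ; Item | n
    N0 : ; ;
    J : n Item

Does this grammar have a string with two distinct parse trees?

Unambiguous

Only Item is reachable from Item; ignoring the rest: The reachable grammar is A → atom sep A | atom. Each atom is followed by either the separator (recurse) or end-of-string (stop) — no choice point.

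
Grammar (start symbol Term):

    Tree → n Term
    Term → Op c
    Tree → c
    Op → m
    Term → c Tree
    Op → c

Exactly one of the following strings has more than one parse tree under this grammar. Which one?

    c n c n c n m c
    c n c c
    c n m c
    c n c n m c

c n c n c n m c: 1 tree
c n c c: 2 trees
c n m c: 1 tree
c n c n m c: 1 tree

c n c c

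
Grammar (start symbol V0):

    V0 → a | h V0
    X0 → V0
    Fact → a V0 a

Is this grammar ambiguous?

Only V0 is reachable from V0; ignoring the rest: Each reachable nonterminal has at most one production per leading terminal, and all productions are right-linear; the derivation is determined token-by-token.

Unambiguous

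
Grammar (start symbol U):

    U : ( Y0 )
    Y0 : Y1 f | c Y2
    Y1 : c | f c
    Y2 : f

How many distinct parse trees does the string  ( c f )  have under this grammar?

Parse trees for ( c f ):
  [U ( [Y0 [Y1 c] f] )]
  [U ( [Y0 c [Y2 f]] )]

2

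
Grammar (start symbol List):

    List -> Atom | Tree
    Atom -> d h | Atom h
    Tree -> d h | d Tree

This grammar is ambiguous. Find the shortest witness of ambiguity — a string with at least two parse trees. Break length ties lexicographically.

d h

length 2: d h has 2 parse trees

Two derivations of d h:
  List ⇒ Atom ⇒ d h
  List ⇒ Tree ⇒ d h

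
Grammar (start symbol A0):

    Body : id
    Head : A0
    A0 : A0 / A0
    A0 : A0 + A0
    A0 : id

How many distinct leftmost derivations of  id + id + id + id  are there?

5

Parse trees for id + id + id + id:
  [A0 [A0 id] + [A0 [A0 id] + [A0 [A0 id] + [A0 id]]]]
  [A0 [A0 id] + [A0 [A0 [A0 id] + [A0 id]] + [A0 id]]]
  [A0 [A0 [A0 id] + [A0 id]] + [A0 [A0 id] + [A0 id]]]
  [A0 [A0 [A0 id] + [A0 [A0 id] + [A0 id]]] + [A0 id]]
  [A0 [A0 [A0 [A0 id] + [A0 id]] + [A0 id]] + [A0 id]]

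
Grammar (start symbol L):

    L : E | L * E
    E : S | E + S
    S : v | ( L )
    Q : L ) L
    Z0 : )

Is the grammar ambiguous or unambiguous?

Only L, E, S are reachable from L; ignoring the rest: This is a standard precedence ladder (L over E over S), with each level left-recursive on its own operator ('*' at L, '+' at E). That structure is LR(1), hence unambiguous.

Unambiguous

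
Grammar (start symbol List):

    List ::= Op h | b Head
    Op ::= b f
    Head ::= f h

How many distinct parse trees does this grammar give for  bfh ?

2

Parse trees for bfh:
  [List [Op b f] h]
  [List b [Head f h]]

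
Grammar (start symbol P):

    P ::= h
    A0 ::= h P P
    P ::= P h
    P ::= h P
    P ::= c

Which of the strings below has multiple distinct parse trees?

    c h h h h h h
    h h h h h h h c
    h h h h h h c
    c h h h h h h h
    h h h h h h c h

c h h h h h h: 1 tree
h h h h h h h c: 1 tree
h h h h h h c: 1 tree
c h h h h h h h: 1 tree
h h h h h h c h: 7 trees

h h h h h h c h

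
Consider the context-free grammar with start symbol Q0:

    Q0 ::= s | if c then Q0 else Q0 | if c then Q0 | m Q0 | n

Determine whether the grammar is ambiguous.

Ambiguous

Witness: if c then if c then n else n

Derivation 1: Q0 ⇒ if c then Q0 else Q0 ⇒ if c then if c then Q0 else Q0 ⇒ if c then if c then n else Q0 ⇒ if c then if c then n else n
Derivation 2: Q0 ⇒ if c then Q0 ⇒ if c then if c then Q0 else Q0 ⇒ if c then if c then n else Q0 ⇒ if c then if c then n else n

Two distinct leftmost derivations for the same string.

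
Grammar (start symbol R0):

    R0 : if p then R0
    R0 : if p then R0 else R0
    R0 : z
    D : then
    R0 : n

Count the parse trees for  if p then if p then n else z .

2

Parse trees for if p then if p then n else z:
  [R0 if p then [R0 if p then [R0 n] else [R0 z]]]
  [R0 if p then [R0 if p then [R0 n]] else [R0 z]]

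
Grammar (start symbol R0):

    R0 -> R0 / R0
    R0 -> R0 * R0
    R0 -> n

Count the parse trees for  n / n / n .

Parse trees for n / n / n:
  [R0 [R0 n] / [R0 [R0 n] / [R0 n]]]
  [R0 [R0 [R0 n] / [R0 n]] / [R0 n]]

2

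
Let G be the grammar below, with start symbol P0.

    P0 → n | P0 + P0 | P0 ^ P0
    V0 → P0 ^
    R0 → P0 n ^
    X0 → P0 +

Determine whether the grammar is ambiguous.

Witness: n + n + n

Derivation 1: P0 ⇒ P0 + P0 ⇒ n + P0 ⇒ n + P0 + P0 ⇒ n + n + P0 ⇒ n + n + n
Derivation 2: P0 ⇒ P0 + P0 ⇒ P0 + P0 + P0 ⇒ n + P0 + P0 ⇒ n + n + P0 ⇒ n + n + n

Two distinct leftmost derivations for the same string.

Ambiguous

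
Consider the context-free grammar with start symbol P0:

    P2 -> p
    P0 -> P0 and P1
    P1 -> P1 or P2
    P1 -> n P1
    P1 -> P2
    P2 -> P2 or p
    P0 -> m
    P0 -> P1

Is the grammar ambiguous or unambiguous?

Ambiguous

Witness: p or p

Derivation 1: P0 ⇒ P1 ⇒ P1 or P2 ⇒ P2 or P2 ⇒ p or P2 ⇒ p or p
Derivation 2: P0 ⇒ P1 ⇒ P2 ⇒ P2 or p ⇒ p or p

Two distinct leftmost derivations for the same string.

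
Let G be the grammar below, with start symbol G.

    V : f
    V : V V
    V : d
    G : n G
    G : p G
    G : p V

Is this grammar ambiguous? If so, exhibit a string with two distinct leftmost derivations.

Ambiguous

Witness: p d d d

Derivation 1: G ⇒ p V ⇒ p V V ⇒ p V V V ⇒ p d V V ⇒ p d d V ⇒ p d d d
Derivation 2: G ⇒ p V ⇒ p V V ⇒ p d V ⇒ p d V V ⇒ p d d V ⇒ p d d d

Two distinct leftmost derivations for the same string.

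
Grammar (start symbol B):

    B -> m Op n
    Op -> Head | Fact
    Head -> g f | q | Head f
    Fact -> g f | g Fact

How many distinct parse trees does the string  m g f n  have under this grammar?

2

Parse trees for m g f n:
  [B m [Op [Head g f]] n]
  [B m [Op [Fact g f]] n]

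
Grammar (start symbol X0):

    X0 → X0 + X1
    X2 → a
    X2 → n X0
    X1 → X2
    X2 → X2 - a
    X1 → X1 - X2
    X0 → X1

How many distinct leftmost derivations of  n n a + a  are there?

3

Parse trees for n n a + a:
  [X0 [X0 [X1 [X2 n [X0 [X1 [X2 n [X0 [X1 [X2 a]]]]]]]]] + [X1 [X2 a]]]
  [X0 [X1 [X2 n [X0 [X0 [X1 [X2 n [X0 [X1 [X2 a]]]]]] + [X1 [X2 a]]]]]]
  [X0 [X1 [X2 n [X0 [X1 [X2 n [X0 [X0 [X1 [X2 a]]] + [X1 [X2 a]]]]]]]]]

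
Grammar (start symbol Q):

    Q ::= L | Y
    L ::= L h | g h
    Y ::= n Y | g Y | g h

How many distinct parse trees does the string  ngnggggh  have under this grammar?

Parse trees for ngnggggh:
  [Q [Y n [Y g [Y n [Y g [Y g [Y g [Y g h]]]]]]]]

1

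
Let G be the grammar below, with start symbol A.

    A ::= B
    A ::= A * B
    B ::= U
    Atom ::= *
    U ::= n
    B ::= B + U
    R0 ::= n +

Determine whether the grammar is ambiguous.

Unambiguous

(Atom, R0 are unreachable from A, so their rules don't affect L(A).) A → A * B | B  ;  B → B + U | U  — a left-associative chain with U at the bottom. Each string factors uniquely by precedence.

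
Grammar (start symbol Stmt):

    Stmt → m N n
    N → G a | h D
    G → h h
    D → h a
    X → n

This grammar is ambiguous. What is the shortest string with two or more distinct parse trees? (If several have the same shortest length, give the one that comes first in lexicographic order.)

m h h a n

length 5: m h h a n has 2 parse trees

Two derivations of m h h a n:
  Stmt ⇒ m N n ⇒ m G a n ⇒ m h h a n
  Stmt ⇒ m N n ⇒ m h D n ⇒ m h h a n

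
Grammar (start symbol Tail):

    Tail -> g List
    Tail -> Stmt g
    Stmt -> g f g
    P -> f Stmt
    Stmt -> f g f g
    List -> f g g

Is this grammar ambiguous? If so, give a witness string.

Witness: g f g g

Derivation 1: Tail ⇒ g List ⇒ g f g g
Derivation 2: Tail ⇒ Stmt g ⇒ g f g g

Two distinct leftmost derivations for the same string.

Ambiguous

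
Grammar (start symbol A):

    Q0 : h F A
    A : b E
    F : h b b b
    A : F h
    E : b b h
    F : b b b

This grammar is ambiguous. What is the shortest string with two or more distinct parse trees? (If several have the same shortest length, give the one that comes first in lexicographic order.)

length 4: b b b h has 2 parse trees

Two derivations of b b b h:
  A ⇒ b E ⇒ b b b h
  A ⇒ F h ⇒ b b b h

b b b h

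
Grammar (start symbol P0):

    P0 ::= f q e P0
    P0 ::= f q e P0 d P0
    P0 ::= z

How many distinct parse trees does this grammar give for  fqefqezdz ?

2

Parse trees for fqefqezdz:
  [P0 f q e [P0 f q e [P0 z] d [P0 z]]]
  [P0 f q e [P0 f q e [P0 z]] d [P0 z]]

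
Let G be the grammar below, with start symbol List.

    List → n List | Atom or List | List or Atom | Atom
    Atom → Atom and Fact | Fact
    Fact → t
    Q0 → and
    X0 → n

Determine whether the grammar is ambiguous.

Ambiguous

Witness: t or t

Derivation 1: List ⇒ Atom or List ⇒ Fact or List ⇒ t or List ⇒ t or Atom ⇒ t or Fact ⇒ t or t
Derivation 2: List ⇒ List or Atom ⇒ Atom or Atom ⇒ Fact or Atom ⇒ t or Atom ⇒ t or Fact ⇒ t or t

Two distinct leftmost derivations for the same string.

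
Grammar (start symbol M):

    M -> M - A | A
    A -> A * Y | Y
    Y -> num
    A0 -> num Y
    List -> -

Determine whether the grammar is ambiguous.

(A0, List are unreachable from M, so their rules don't affect L(M).) This is a standard precedence ladder (M over A over Y), with each level left-recursive on its own operator ('-' at M, '*' at A). That structure is LR(1), hence unambiguous.

Unambiguous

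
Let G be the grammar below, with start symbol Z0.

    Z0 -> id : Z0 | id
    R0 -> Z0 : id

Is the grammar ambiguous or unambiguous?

Unambiguous

(R0 is unreachable from Z0, so its rules don't affect L(Z0).) The reachable grammar is A → atom sep A | atom. Each atom is followed by either the separator (recurse) or end-of-string (stop) — no choice point.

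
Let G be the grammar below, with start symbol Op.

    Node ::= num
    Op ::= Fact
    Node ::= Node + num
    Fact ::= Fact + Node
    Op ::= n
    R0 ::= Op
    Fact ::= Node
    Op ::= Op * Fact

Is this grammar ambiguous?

Witness: num + num

Derivation 1: Op ⇒ Fact ⇒ Fact + Node ⇒ Node + Node ⇒ num + Node ⇒ num + num
Derivation 2: Op ⇒ Fact ⇒ Node ⇒ Node + num ⇒ num + num

Two distinct leftmost derivations for the same string.

Ambiguous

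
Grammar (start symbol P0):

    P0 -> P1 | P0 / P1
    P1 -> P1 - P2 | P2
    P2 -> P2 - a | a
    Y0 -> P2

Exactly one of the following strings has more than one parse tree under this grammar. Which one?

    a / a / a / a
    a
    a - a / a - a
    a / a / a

a - a / a - a

a / a / a / a: 1 tree
a: 1 tree
a - a / a - a: 4 trees
a / a / a: 1 tree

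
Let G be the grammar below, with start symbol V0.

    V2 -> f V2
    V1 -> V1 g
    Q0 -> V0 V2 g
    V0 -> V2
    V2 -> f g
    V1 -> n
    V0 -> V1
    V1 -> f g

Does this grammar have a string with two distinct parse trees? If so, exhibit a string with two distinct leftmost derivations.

Witness: f g

Derivation 1: V0 ⇒ V2 ⇒ f g
Derivation 2: V0 ⇒ V1 ⇒ f g

Two distinct leftmost derivations for the same string.

Ambiguous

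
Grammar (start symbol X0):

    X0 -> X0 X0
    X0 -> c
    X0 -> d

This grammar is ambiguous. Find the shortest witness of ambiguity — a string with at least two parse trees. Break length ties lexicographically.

length 1: no string has ≥2 trees
length 2: no string has ≥2 trees
length 3: c c c has 2 parse trees

Two derivations of c c c:
  X0 ⇒ X0 X0 ⇒ X0 X0 X0 ⇒ c X0 X0 ⇒ c c X0 ⇒ c c c
  X0 ⇒ X0 X0 ⇒ c X0 ⇒ c X0 X0 ⇒ c c X0 ⇒ c c c

c c c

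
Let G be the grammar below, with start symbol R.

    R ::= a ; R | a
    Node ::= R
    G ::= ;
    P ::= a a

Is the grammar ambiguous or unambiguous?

Only R is reachable from R; ignoring the rest: The reachable grammar is A → atom sep A | atom. Each atom is followed by either the separator (recurse) or end-of-string (stop) — no choice point.

Unambiguous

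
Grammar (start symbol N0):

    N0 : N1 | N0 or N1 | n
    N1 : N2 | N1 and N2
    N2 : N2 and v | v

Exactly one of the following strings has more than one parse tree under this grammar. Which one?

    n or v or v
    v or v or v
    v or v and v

n or v or v: 1 tree
v or v or v: 1 tree
v or v and v: 2 trees

v or v and v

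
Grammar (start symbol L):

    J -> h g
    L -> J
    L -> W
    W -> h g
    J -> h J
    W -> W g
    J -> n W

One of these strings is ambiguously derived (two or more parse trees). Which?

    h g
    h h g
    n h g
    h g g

h g

h g: 2 trees
h h g: 1 tree
n h g: 1 tree
h g g: 1 tree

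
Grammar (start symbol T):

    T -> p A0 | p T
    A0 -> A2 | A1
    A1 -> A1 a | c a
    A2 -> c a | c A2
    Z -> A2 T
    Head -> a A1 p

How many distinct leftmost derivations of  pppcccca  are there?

Parse trees for pppcccca:
  [T p [T p [T p [A0 [A2 c [A2 c [A2 c [A2 c a]]]]]]]]

1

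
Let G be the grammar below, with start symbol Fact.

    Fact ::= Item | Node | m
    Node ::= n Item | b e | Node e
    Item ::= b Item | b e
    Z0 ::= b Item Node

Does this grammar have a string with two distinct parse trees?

Ambiguous

Witness: b e

Derivation 1: Fact ⇒ Item ⇒ b e
Derivation 2: Fact ⇒ Node ⇒ b e

Two distinct leftmost derivations for the same string.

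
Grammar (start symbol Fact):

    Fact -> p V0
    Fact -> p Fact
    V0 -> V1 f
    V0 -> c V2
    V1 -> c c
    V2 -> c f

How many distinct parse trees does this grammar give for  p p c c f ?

Parse trees for p p c c f:
  [Fact p [Fact p [V0 [V1 c c] f]]]
  [Fact p [Fact p [V0 c [V2 c f]]]]

2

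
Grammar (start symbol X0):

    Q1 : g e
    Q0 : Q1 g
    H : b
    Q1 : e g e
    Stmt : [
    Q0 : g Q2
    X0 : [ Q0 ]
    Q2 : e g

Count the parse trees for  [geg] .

Parse trees for [geg]:
  [X0 [ [Q0 [Q1 g e] g] ]]
  [X0 [ [Q0 g [Q2 e g]] ]]

2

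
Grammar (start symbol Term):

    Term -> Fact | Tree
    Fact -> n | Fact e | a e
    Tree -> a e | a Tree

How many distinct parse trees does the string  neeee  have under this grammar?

Parse trees for neeee:
  [Term [Fact [Fact [Fact [Fact [Fact n] e] e] e] e]]

1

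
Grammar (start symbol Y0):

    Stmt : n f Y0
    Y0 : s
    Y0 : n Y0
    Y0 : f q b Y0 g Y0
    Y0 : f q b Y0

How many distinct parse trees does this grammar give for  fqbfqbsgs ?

Parse trees for fqbfqbsgs:
  [Y0 f q b [Y0 f q b [Y0 s]] g [Y0 s]]
  [Y0 f q b [Y0 f q b [Y0 s] g [Y0 s]]]

2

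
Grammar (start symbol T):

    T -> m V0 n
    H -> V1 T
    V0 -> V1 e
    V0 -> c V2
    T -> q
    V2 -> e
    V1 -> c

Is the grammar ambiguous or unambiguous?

Ambiguous

Witness: m c e n

Derivation 1: T ⇒ m V0 n ⇒ m V1 e n ⇒ m c e n
Derivation 2: T ⇒ m V0 n ⇒ m c V2 n ⇒ m c e n

Two distinct leftmost derivations for the same string.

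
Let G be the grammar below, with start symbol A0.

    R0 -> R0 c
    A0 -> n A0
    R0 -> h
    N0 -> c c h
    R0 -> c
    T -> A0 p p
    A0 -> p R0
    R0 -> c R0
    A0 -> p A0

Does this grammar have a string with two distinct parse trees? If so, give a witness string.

Ambiguous

Witness: p c c

Derivation 1: A0 ⇒ p R0 ⇒ p R0 c ⇒ p c c
Derivation 2: A0 ⇒ p R0 ⇒ p c R0 ⇒ p c c

Two distinct leftmost derivations for the same string.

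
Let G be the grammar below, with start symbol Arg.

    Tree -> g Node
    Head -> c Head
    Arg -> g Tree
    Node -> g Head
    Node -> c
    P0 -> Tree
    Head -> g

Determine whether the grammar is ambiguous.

(P0 is unreachable from Arg, so its rules don't affect L(Arg).) Restricted to the reachable nonterminals, every rule has the form A → t or A → t B, and no two rules for the same A share a first terminal. The grammar encodes a DFA — one run per string.

Unambiguous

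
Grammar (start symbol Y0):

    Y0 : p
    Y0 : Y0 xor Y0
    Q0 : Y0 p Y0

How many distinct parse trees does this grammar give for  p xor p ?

Parse trees for p xor p:
  [Y0 [Y0 p] xor [Y0 p]]

1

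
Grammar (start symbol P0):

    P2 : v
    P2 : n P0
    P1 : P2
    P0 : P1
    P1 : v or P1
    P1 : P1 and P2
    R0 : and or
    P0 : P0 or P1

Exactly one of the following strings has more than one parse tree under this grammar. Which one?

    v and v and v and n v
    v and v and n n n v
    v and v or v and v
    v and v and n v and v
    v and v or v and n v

v and v and n v and v

v and v and v and n v: 1 tree
v and v and n n n v: 1 tree
v and v or v and v: 1 tree
v and v and n v and v: 2 trees
v and v or v and n v: 1 tree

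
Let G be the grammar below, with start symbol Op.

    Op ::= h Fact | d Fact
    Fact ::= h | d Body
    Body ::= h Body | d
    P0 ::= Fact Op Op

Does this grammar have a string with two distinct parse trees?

Unambiguous

(P0 is unreachable from Op, so its rules don't affect L(Op).) Restricted to the reachable nonterminals, every rule has the form A → t or A → t B, and no two rules for the same A share a first terminal. The grammar encodes a DFA — one run per string.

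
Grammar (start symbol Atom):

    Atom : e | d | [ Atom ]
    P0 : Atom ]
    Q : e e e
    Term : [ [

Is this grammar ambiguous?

Unambiguous

Only Atom is reachable from Atom; ignoring the rest: L(Atom) is { openⁿ atom closeⁿ : n ≥ 0 }. The bracket depth fixes n, and the derivation is forced at every step.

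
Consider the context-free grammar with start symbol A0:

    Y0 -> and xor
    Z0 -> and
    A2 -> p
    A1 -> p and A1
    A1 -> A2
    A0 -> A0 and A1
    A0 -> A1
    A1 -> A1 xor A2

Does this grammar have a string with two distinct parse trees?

Ambiguous

Witness: p and p

Derivation 1: A0 ⇒ A0 and A1 ⇒ A1 and A1 ⇒ A2 and A1 ⇒ p and A1 ⇒ p and A2 ⇒ p and p
Derivation 2: A0 ⇒ A1 ⇒ p and A1 ⇒ p and A2 ⇒ p and p

Two distinct leftmost derivations for the same string.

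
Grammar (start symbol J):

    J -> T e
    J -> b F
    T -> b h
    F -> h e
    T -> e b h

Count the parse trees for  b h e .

2

Parse trees for b h e:
  [J [T b h] e]
  [J b [F h e]]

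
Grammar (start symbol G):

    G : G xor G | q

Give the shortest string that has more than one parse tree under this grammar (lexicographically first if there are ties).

q xor q xor q

length 1: no string has ≥2 trees
length 3: no string has ≥2 trees
length 5: q xor q xor q has 2 parse trees

Two derivations of q xor q xor q:
  G ⇒ G xor G ⇒ G xor G xor G ⇒ q xor G xor G ⇒ q xor q xor G ⇒ q xor q xor q
  G ⇒ G xor G ⇒ q xor G ⇒ q xor G xor G ⇒ q xor q xor G ⇒ q xor q xor q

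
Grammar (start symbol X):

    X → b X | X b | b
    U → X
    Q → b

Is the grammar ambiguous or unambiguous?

Witness: b b

Derivation 1: X ⇒ b X ⇒ b b
Derivation 2: X ⇒ X b ⇒ b b

Two distinct leftmost derivations for the same string.

Ambiguous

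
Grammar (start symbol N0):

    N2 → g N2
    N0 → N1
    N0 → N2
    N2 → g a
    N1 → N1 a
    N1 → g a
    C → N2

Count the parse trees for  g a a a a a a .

Parse trees for g a a a a a a:
  [N0 [N1 [N1 [N1 [N1 [N1 [N1 g a] a] a] a] a] a]]

1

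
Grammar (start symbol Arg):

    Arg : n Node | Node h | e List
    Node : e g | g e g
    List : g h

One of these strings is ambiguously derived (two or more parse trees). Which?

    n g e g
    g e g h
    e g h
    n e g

e g h

n g e g: 1 tree
g e g h: 1 tree
e g h: 2 trees
n e g: 1 tree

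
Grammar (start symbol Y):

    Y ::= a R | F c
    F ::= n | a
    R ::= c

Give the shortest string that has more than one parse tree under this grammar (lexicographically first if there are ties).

a c

length 2: a c has 2 parse trees

Two derivations of a c:
  Y ⇒ a R ⇒ a c
  Y ⇒ F c ⇒ a c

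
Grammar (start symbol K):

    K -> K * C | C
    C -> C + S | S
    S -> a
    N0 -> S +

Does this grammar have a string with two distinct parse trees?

(N0 is unreachable from K, so its rules don't affect L(K).) The grammar is stratified — K handles '*' (left-recursive), C handles '+', S atoms. Each operator has a fixed associativity and precedence level, so every string has one parse.

Unambiguous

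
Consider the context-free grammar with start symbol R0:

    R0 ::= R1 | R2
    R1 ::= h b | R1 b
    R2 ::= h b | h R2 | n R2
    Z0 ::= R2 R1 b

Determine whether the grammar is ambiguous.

Witness: h b

Derivation 1: R0 ⇒ R1 ⇒ h b
Derivation 2: R0 ⇒ R2 ⇒ h b

Two distinct leftmost derivations for the same string.

Ambiguous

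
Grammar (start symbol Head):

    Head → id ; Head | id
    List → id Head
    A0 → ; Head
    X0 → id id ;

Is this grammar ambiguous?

(List, A0, X0 are unreachable from Head, so their rules don't affect L(Head).) Right-recursive list with a separator: after each atom, whether the separator follows determines the rule. One parse per string.

Unambiguous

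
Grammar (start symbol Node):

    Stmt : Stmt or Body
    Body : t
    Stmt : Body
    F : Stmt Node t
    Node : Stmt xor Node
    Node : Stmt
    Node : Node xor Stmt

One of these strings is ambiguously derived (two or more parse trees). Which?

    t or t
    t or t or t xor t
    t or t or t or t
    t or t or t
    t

t or t or t xor t

t or t: 1 tree
t or t or t xor t: 2 trees
t or t or t or t: 1 tree
t or t or t: 1 tree
t: 1 tree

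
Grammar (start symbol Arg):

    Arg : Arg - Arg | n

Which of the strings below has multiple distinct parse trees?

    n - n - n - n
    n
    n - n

n - n - n - n: 5 trees
n: 1 tree
n - n: 1 tree

n - n - n - n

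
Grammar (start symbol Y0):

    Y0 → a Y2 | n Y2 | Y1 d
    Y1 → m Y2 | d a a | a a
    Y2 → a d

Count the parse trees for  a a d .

Parse trees for a a d:
  [Y0 a [Y2 a d]]
  [Y0 [Y1 a a] d]

2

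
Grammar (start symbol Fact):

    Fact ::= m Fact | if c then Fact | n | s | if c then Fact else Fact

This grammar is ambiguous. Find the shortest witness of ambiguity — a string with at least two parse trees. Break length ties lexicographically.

if c then if c then n else n

length 1: no string has ≥2 trees
length 2: no string has ≥2 trees
length 3: no string has ≥2 trees
length 4: no string has ≥2 trees
length 5: no string has ≥2 trees
length 6: no string has ≥2 trees
length 7: no string has ≥2 trees
length 8: no string has ≥2 trees
length 9: if c then if c then n else n has 2 parse trees

Two derivations of if c then if c then n else n:
  Fact ⇒ if c then Fact ⇒ if c then if c then Fact else Fact ⇒ if c then if c then n else Fact ⇒ if c then if c then n else n
  Fact ⇒ if c then Fact else Fact ⇒ if c then if c then Fact else Fact ⇒ if c then if c then n else Fact ⇒ if c then if c then n else n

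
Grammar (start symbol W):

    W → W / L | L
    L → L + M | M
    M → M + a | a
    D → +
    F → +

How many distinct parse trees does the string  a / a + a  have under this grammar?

2

Parse trees for a / a + a:
  [W [W [L [M a]]] / [L [L [M a]] + [M a]]]
  [W [W [L [M a]]] / [L [M [M a] + a]]]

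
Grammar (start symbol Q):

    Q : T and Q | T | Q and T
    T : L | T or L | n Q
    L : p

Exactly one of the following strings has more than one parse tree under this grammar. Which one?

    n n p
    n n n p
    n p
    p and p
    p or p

p and p

n n p: 1 tree
n n n p: 1 tree
n p: 1 tree
p and p: 2 trees
p or p: 1 tree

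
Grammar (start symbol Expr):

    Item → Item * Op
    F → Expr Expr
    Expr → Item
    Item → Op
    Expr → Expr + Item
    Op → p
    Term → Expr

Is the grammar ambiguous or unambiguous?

Unambiguous

Only Expr, Item, Op are reachable from Expr; ignoring the rest: This is a standard precedence ladder (Expr over Item over Op), with each level left-recursive on its own operator ('+' at Expr, '*' at Item). That structure is LR(1), hence unambiguous.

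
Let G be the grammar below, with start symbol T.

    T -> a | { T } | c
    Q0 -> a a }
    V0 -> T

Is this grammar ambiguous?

Unambiguous

(Q0, V0 are unreachable from T, so their rules don't affect L(T).) Each string is a nest of matched brackets around a single atom. An opening bracket forces the recursive rule; an atom forces the base rule.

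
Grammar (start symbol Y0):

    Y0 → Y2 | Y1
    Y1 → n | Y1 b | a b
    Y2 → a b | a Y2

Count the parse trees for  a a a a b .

1

Parse trees for a a a a b:
  [Y0 [Y2 a [Y2 a [Y2 a [Y2 a b]]]]]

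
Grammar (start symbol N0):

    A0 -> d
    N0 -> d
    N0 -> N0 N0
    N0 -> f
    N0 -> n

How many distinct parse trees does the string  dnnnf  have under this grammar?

14

Parse trees for dnnnf (showing first 6 of 14):
  [N0 [N0 d] [N0 [N0 n] [N0 [N0 n] [N0 [N0 n] [N0 f]]]]]
  [N0 [N0 d] [N0 [N0 n] [N0 [N0 [N0 n] [N0 n]] [N0 f]]]]
  [N0 [N0 d] [N0 [N0 [N0 n] [N0 n]] [N0 [N0 n] [N0 f]]]]
  [N0 [N0 d] [N0 [N0 [N0 n] [N0 [N0 n] [N0 n]]] [N0 f]]]
  [N0 [N0 d] [N0 [N0 [N0 [N0 n] [N0 n]] [N0 n]] [N0 f]]]
  [N0 [N0 [N0 d] [N0 n]] [N0 [N0 n] [N0 [N0 n] [N0 f]]]]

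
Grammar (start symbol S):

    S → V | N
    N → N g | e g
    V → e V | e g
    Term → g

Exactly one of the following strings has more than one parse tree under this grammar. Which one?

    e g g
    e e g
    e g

e g

e g g: 1 tree
e e g: 1 tree
e g: 2 trees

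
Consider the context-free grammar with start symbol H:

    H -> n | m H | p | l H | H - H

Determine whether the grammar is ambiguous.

Ambiguous

Witness: l n - n

Derivation 1: H ⇒ l H ⇒ l H - H ⇒ l n - H ⇒ l n - n
Derivation 2: H ⇒ H - H ⇒ l H - H ⇒ l n - H ⇒ l n - n

Two distinct leftmost derivations for the same string.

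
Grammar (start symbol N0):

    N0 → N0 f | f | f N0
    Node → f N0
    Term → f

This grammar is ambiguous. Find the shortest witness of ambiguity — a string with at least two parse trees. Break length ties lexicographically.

length 1: no string has ≥2 trees
length 2: f f has 2 parse trees

Two derivations of f f:
  N0 ⇒ N0 f ⇒ f f
  N0 ⇒ f N0 ⇒ f f

f f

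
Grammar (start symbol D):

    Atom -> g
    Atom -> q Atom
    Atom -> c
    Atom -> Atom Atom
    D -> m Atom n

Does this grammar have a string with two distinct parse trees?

Witness: m c c c n

Derivation 1: D ⇒ m Atom n ⇒ m Atom Atom n ⇒ m c Atom n ⇒ m c Atom Atom n ⇒ m c c Atom n ⇒ m c c c n
Derivation 2: D ⇒ m Atom n ⇒ m Atom Atom n ⇒ m Atom Atom Atom n ⇒ m c Atom Atom n ⇒ m c c Atom n ⇒ m c c c n

Two distinct leftmost derivations for the same string.

Ambiguous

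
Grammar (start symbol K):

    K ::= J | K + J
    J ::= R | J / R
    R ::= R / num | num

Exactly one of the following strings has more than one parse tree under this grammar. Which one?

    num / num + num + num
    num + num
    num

num / num + num + num: 2 trees
num + num: 1 tree
num: 1 tree

num / num + num + num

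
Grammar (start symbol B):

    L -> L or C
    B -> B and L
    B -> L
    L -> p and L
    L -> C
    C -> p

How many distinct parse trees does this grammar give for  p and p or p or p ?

4

Parse trees for p and p or p or p:
  [B [B [L [C p]]] and [L [L [L [C p]] or [C p]] or [C p]]]
  [B [L [L [L p and [L [C p]]] or [C p]] or [C p]]]
  [B [L [L p and [L [L [C p]] or [C p]]] or [C p]]]
  [B [L p and [L [L [L [C p]] or [C p]] or [C p]]]]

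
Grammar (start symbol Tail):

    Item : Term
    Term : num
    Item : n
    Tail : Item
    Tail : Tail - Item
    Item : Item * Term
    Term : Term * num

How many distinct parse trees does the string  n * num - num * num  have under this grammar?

Parse trees for n * num - num * num:
  [Tail [Tail [Item [Item n] * [Term num]]] - [Item [Term [Term num] * num]]]
  [Tail [Tail [Item [Item n] * [Term num]]] - [Item [Item [Term num]] * [Term num]]]

2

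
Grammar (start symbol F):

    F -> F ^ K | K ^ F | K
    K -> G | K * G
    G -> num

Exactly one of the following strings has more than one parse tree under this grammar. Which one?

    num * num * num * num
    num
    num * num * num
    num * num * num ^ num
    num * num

num * num * num * num: 1 tree
num: 1 tree
num * num * num: 1 tree
num * num * num ^ num: 2 trees
num * num: 1 tree

num * num * num ^ num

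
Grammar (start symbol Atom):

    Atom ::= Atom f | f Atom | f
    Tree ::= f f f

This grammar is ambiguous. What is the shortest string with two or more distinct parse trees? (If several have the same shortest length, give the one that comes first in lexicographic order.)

length 1: no string has ≥2 trees
length 2: f f has 2 parse trees

Two derivations of f f:
  Atom ⇒ Atom f ⇒ f f
  Atom ⇒ f Atom ⇒ f f

f f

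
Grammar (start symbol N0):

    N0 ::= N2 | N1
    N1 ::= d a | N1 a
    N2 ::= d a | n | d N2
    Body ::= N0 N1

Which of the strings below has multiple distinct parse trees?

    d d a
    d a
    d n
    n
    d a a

d d a: 1 tree
d a: 2 trees
d n: 1 tree
n: 1 tree
d a a: 1 tree

d a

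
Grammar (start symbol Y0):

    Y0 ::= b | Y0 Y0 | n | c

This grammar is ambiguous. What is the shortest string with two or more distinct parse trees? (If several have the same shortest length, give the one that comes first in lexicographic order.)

b b b

length 1: no string has ≥2 trees
length 2: no string has ≥2 trees
length 3: b b b has 2 parse trees

Two derivations of b b b:
  Y0 ⇒ Y0 Y0 ⇒ b Y0 ⇒ b Y0 Y0 ⇒ b b Y0 ⇒ b b b
  Y0 ⇒ Y0 Y0 ⇒ Y0 Y0 Y0 ⇒ b Y0 Y0 ⇒ b b Y0 ⇒ b b b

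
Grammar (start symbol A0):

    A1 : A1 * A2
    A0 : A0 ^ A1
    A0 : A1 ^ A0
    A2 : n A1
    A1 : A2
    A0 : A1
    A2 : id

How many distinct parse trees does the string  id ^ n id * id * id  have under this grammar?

Parse trees for id ^ n id * id * id:
  [A0 [A0 [A1 [A2 id]]] ^ [A1 [A1 [A1 [A2 n [A1 [A2 id]]]] * [A2 id]] * [A2 id]]]
  [A0 [A0 [A1 [A2 id]]] ^ [A1 [A1 [A2 n [A1 [A1 [A2 id]] * [A2 id]]]] * [A2 id]]]
  [A0 [A0 [A1 [A2 id]]] ^ [A1 [A2 n [A1 [A1 [A1 [A2 id]] * [A2 id]] * [A2 id]]]]]
  [A0 [A1 [A2 id]] ^ [A0 [A1 [A1 [A1 [A2 n [A1 [A2 id]]]] * [A2 id]] * [A2 id]]]]
  [A0 [A1 [A2 id]] ^ [A0 [A1 [A1 [A2 n [A1 [A1 [A2 id]] * [A2 id]]]] * [A2 id]]]]
  [A0 [A1 [A2 id]] ^ [A0 [A1 [A2 n [A1 [A1 [A1 [A2 id]] * [A2 id]] * [A2 id]]]]]]

6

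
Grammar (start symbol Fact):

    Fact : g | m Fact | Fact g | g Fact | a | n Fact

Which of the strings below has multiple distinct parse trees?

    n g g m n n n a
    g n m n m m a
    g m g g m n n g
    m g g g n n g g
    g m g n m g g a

m g g g n n g g

n g g m n n n a: 1 tree
g n m n m m a: 1 tree
g m g g m n n g: 1 tree
m g g g n n g g: 8 trees
g m g n m g g a: 1 tree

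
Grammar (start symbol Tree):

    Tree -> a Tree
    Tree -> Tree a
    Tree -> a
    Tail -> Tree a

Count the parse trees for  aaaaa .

Parse trees for aaaaa (showing first 6 of 16):
  [Tree a [Tree a [Tree a [Tree a [Tree a]]]]]
  [Tree a [Tree a [Tree a [Tree [Tree a] a]]]]
  [Tree a [Tree a [Tree [Tree a [Tree a]] a]]]
  [Tree a [Tree a [Tree [Tree [Tree a] a] a]]]
  [Tree a [Tree [Tree a [Tree a [Tree a]]] a]]
  [Tree a [Tree [Tree a [Tree [Tree a] a]] a]]

16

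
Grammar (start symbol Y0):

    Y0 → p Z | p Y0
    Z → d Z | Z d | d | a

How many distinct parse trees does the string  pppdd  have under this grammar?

Parse trees for pppdd:
  [Y0 p [Y0 p [Y0 p [Z d [Z d]]]]]
  [Y0 p [Y0 p [Y0 p [Z [Z d] d]]]]

2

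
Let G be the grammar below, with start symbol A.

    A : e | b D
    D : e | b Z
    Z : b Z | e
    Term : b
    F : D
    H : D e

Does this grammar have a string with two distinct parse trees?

Only A, D, Z are reachable from A; ignoring the rest: Restricted to the reachable nonterminals, every rule has the form A → t or A → t B, and no two rules for the same A share a first terminal. The grammar encodes a DFA — one run per string.

Unambiguous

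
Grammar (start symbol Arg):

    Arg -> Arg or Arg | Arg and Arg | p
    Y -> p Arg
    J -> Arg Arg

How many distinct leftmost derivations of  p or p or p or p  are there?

5

Parse trees for p or p or p or p:
  [Arg [Arg p] or [Arg [Arg p] or [Arg [Arg p] or [Arg p]]]]
  [Arg [Arg p] or [Arg [Arg [Arg p] or [Arg p]] or [Arg p]]]
  [Arg [Arg [Arg p] or [Arg p]] or [Arg [Arg p] or [Arg p]]]
  [Arg [Arg [Arg p] or [Arg [Arg p] or [Arg p]]] or [Arg p]]
  [Arg [Arg [Arg [Arg p] or [Arg p]] or [Arg p]] or [Arg p]]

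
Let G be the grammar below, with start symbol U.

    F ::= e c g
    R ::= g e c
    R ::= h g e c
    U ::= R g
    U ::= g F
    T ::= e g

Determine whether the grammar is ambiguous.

Witness: g e c g

Derivation 1: U ⇒ R g ⇒ g e c g
Derivation 2: U ⇒ g F ⇒ g e c g

Two distinct leftmost derivations for the same string.

Ambiguous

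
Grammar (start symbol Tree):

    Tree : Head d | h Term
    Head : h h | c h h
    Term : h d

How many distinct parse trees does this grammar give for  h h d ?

Parse trees for h h d:
  [Tree [Head h h] d]
  [Tree h [Term h d]]

2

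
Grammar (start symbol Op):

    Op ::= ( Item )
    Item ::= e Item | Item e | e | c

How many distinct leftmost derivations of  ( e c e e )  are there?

Parse trees for ( e c e e ):
  [Op ( [Item e [Item [Item [Item c] e] e]] )]
  [Op ( [Item [Item e [Item [Item c] e]] e] )]
  [Op ( [Item [Item [Item e [Item c]] e] e] )]

3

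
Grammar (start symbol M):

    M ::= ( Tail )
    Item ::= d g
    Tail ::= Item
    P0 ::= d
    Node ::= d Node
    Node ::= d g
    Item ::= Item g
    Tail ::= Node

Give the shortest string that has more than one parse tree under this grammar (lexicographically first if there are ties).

length 4: ( d g ) has 2 parse trees

Two derivations of ( d g ):
  M ⇒ ( Tail ) ⇒ ( Item ) ⇒ ( d g )
  M ⇒ ( Tail ) ⇒ ( Node ) ⇒ ( d g )

( d g )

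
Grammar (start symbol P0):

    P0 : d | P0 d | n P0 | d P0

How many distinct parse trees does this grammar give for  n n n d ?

Parse trees for n n n d:
  [P0 n [P0 n [P0 n [P0 d]]]]

1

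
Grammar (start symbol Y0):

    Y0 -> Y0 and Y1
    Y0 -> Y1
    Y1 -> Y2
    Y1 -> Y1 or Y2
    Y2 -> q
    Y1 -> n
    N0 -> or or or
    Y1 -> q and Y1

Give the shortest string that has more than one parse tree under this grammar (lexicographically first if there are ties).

q and n

length 1: no string has ≥2 trees
length 3: q and n has 2 parse trees

Two derivations of q and n:
  Y0 ⇒ Y0 and Y1 ⇒ Y1 and Y1 ⇒ Y2 and Y1 ⇒ q and Y1 ⇒ q and n
  Y0 ⇒ Y1 ⇒ q and Y1 ⇒ q and n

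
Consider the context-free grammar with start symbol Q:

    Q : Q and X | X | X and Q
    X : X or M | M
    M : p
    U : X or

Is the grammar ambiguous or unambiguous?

Ambiguous

Witness: p and p

Derivation 1: Q ⇒ Q and X ⇒ X and X ⇒ M and X ⇒ p and X ⇒ p and M ⇒ p and p
Derivation 2: Q ⇒ X and Q ⇒ M and Q ⇒ p and Q ⇒ p and X ⇒ p and M ⇒ p and p

Two distinct leftmost derivations for the same string.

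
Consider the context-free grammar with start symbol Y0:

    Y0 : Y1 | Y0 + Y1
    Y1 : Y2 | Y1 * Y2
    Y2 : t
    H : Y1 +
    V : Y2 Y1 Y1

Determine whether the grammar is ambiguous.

Only Y0, Y1, Y2 are reachable from Y0; ignoring the rest: This is a standard precedence ladder (Y0 over Y1 over Y2), with each level left-recursive on its own operator ('+' at Y0, '*' at Y1). That structure is LR(1), hence unambiguous.

Unambiguous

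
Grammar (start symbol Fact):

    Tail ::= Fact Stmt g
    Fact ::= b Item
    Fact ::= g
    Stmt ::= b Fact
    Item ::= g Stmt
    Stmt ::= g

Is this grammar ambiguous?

Unambiguous

(Tail is unreachable from Fact, so its rules don't affect L(Fact).) Restricted to the reachable nonterminals, every rule has the form A → t or A → t B, and no two rules for the same A share a first terminal. The grammar encodes a DFA — one run per string.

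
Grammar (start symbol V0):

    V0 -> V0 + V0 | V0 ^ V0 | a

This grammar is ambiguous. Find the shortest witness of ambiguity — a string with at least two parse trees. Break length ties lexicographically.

length 1: no string has ≥2 trees
length 3: no string has ≥2 trees
length 5: a + a + a has 2 parse trees

Two derivations of a + a + a:
  V0 ⇒ V0 + V0 ⇒ V0 + V0 + V0 ⇒ a + V0 + V0 ⇒ a + a + V0 ⇒ a + a + a
  V0 ⇒ V0 + V0 ⇒ a + V0 ⇒ a + V0 + V0 ⇒ a + a + V0 ⇒ a + a + a

a + a + a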